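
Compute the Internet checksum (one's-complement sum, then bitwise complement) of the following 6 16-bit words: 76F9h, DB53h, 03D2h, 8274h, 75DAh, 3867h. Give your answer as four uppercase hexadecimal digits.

792A

One's-complement addition (fold any carry out of bit 15 back into bit 0):
  0x76F9 + 0xDB53 = 0x1524C → wrap carry → 0x524D
  0x524D + 0x03D2 = 0x0561F
  0x561F + 0x8274 = 0x0D893
  0xD893 + 0x75DA = 0x14E6D → wrap carry → 0x4E6E
  0x4E6E + 0x3867 = 0x086D5
One's-complement sum = 0x86D5.
Checksum = ~0x86D5 & 0xFFFF = 0x792A.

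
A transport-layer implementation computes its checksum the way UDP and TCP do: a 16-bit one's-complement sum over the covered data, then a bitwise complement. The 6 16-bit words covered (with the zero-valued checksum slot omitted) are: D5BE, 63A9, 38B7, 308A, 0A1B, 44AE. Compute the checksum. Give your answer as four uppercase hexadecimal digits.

0E8D

One's-complement addition (fold any carry out of bit 15 back into bit 0):
  0xD5BE + 0x63A9 = 0x13967 → wrap carry → 0x3968
  0x3968 + 0x38B7 = 0x0721F
  0x721F + 0x308A = 0x0A2A9
  0xA2A9 + 0x0A1B = 0x0ACC4
  0xACC4 + 0x44AE = 0x0F172
One's-complement sum = 0xF172.
Checksum = ~0xF172 & 0xFFFF = 0x0E8D.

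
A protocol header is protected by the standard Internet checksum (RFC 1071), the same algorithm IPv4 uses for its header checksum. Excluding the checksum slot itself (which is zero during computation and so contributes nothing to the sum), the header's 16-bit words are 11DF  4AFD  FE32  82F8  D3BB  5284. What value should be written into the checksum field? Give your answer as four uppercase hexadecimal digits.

FBB7

One's-complement addition (fold any carry out of bit 15 back into bit 0):
  0x11DF + 0x4AFD = 0x05CDC
  0x5CDC + 0xFE32 = 0x15B0E → wrap carry → 0x5B0F
  0x5B0F + 0x82F8 = 0x0DE07
  0xDE07 + 0xD3BB = 0x1B1C2 → wrap carry → 0xB1C3
  0xB1C3 + 0x5284 = 0x10447 → wrap carry → 0x0448
One's-complement sum = 0x0448.
Checksum = ~0x0448 & 0xFFFF = 0xFBB7.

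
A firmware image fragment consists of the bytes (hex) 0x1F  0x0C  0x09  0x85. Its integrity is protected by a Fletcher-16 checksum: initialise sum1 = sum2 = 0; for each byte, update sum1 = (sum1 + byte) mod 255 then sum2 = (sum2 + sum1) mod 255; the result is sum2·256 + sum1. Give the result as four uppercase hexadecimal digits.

38B9

Running sums (mod 255):
  after byte 0 (0x1F): sum1=31, sum2=31
  after byte 1 (0x0C): sum1=43, sum2=74
  after byte 2 (0x09): sum1=52, sum2=126
  after byte 3 (0x85): sum1=185, sum2=56
Checksum = sum2·256 + sum1 = 56·256 + 185 = 14521 = 0x38B9.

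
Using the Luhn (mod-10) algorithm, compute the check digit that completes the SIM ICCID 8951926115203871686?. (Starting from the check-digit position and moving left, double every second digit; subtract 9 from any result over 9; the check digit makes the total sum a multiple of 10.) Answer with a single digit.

2

Partial digits right→left: 6 8 6 1 7 8 3 0 2 5 1 1 6 2 9 1 5 9 8
Double every second digit counting from the check-digit position (so the 1st, 3rd, 5th, ... of the partial from the right).
  doubled (with −9 where >9): 3 3 5 6 4 2 3 9 1 7 → sum 43
  kept as-is: 8 1 8 0 5 1 2 1 9 → sum 35
Total = 43 + 35 = 78.
Check digit = (10 − (78 mod 10)) mod 10 = 2.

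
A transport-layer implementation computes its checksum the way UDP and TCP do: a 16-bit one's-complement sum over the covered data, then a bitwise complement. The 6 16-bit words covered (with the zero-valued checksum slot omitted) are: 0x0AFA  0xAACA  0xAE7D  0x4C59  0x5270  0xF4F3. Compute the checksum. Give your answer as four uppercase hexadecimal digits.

One's-complement addition (fold any carry out of bit 15 back into bit 0):
  0x0AFA + 0xAACA = 0x0B5C4
  0xB5C4 + 0xAE7D = 0x16441 → wrap carry → 0x6442
  0x6442 + 0x4C59 = 0x0B09B
  0xB09B + 0x5270 = 0x1030B → wrap carry → 0x030C
  0x030C + 0xF4F3 = 0x0F7FF
One's-complement sum = 0xF7FF.
Checksum = ~0xF7FF & 0xFFFF = 0x0800.

0800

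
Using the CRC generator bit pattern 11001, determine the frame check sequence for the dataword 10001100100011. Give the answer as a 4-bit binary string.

0110

Append 4 zeros: 100011001000110000. Divide by 11001 (XOR where the leading bit is 1):
  pos 0: 10001 XOR 11001 = 01000
  pos 1: 10001 XOR 11001 = 01000
  pos 2: 10000 XOR 11001 = 01001
  pos 3: 10010 XOR 11001 = 01011
  pos 4: 10111 XOR 11001 = 01110
  pos 5: 11100 XOR 11001 = 00101
  pos 7: 10100 XOR 11001 = 01101
  pos 8: 11011 XOR 11001 = 00010
  pos 11: 10100 XOR 11001 = 01101
  pos 12: 11010 XOR 11001 = 00011
Remainder (last 4 bits) = 0110. This is the CRC / FCS.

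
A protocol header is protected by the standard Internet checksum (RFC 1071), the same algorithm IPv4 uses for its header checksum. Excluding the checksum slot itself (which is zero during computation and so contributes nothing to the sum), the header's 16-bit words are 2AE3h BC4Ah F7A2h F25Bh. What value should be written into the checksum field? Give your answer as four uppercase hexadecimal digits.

2ED3

One's-complement addition (fold any carry out of bit 15 back into bit 0):
  0x2AE3 + 0xBC4A = 0x0E72D
  0xE72D + 0xF7A2 = 0x1DECF → wrap carry → 0xDED0
  0xDED0 + 0xF25B = 0x1D12B → wrap carry → 0xD12C
One's-complement sum = 0xD12C.
Checksum = ~0xD12C & 0xFFFF = 0x2ED3.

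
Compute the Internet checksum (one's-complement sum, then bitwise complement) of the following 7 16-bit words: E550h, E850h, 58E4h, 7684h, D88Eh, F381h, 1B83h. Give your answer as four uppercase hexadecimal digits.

One's-complement addition (fold any carry out of bit 15 back into bit 0):
  0xE550 + 0xE850 = 0x1CDA0 → wrap carry → 0xCDA1
  0xCDA1 + 0x58E4 = 0x12685 → wrap carry → 0x2686
  0x2686 + 0x7684 = 0x09D0A
  0x9D0A + 0xD88E = 0x17598 → wrap carry → 0x7599
  0x7599 + 0xF381 = 0x1691A → wrap carry → 0x691B
  0x691B + 0x1B83 = 0x0849E
One's-complement sum = 0x849E.
Checksum = ~0x849E & 0xFFFF = 0x7B61.

7B61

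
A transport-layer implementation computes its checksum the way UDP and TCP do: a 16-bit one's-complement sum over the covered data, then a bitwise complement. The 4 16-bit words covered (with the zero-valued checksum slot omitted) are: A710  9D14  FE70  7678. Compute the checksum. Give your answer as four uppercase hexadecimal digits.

46F1

One's-complement addition (fold any carry out of bit 15 back into bit 0):
  0xA710 + 0x9D14 = 0x14424 → wrap carry → 0x4425
  0x4425 + 0xFE70 = 0x14295 → wrap carry → 0x4296
  0x4296 + 0x7678 = 0x0B90E
One's-complement sum = 0xB90E.
Checksum = ~0xB90E & 0xFFFF = 0x46F1.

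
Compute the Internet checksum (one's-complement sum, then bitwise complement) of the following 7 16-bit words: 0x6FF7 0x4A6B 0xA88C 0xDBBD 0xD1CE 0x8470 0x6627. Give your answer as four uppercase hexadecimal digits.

One's-complement addition (fold any carry out of bit 15 back into bit 0):
  0x6FF7 + 0x4A6B = 0x0BA62
  0xBA62 + 0xA88C = 0x162EE → wrap carry → 0x62EF
  0x62EF + 0xDBBD = 0x13EAC → wrap carry → 0x3EAD
  0x3EAD + 0xD1CE = 0x1107B → wrap carry → 0x107C
  0x107C + 0x8470 = 0x094EC
  0x94EC + 0x6627 = 0x0FB13
One's-complement sum = 0xFB13.
Checksum = ~0xFB13 & 0xFFFF = 0x04EC.

04EC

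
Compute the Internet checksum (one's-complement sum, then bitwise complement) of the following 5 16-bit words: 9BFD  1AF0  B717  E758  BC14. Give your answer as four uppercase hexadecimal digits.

EE8C

One's-complement addition (fold any carry out of bit 15 back into bit 0):
  0x9BFD + 0x1AF0 = 0x0B6ED
  0xB6ED + 0xB717 = 0x16E04 → wrap carry → 0x6E05
  0x6E05 + 0xE758 = 0x1555D → wrap carry → 0x555E
  0x555E + 0xBC14 = 0x11172 → wrap carry → 0x1173
One's-complement sum = 0x1173.
Checksum = ~0x1173 & 0xFFFF = 0xEE8C.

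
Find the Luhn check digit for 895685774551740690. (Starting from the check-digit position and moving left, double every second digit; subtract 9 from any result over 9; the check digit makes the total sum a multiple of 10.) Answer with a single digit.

Partial digits right→left: 0 9 6 0 4 7 1 5 5 4 7 7 5 8 6 5 9 8
Double every second digit counting from the check-digit position (so the 1st, 3rd, 5th, ... of the partial from the right).
  doubled (with −9 where >9): 0 3 8 2 1 5 1 3 9 → sum 32
  kept as-is: 9 0 7 5 4 7 8 5 8 → sum 53
Total = 32 + 53 = 85.
Check digit = (10 − (85 mod 10)) mod 10 = 5.

5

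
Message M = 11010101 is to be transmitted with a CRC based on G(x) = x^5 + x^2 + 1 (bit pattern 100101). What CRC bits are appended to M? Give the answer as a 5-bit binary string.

Append 5 zeros: 1101010100000. Divide by 100101 (XOR where the leading bit is 1):
  pos 0: 110101 XOR 100101 = 010000
  pos 1: 100000 XOR 100101 = 000101
  pos 4: 101100 XOR 100101 = 001001
  pos 6: 100100 XOR 100101 = 000001
Remainder (last 5 bits) = 00010. This is the CRC / FCS.

00010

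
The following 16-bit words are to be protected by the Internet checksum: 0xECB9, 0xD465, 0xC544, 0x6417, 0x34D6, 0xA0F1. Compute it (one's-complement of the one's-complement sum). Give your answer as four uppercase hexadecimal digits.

3FBC

One's-complement addition (fold any carry out of bit 15 back into bit 0):
  0xECB9 + 0xD465 = 0x1C11E → wrap carry → 0xC11F
  0xC11F + 0xC544 = 0x18663 → wrap carry → 0x8664
  0x8664 + 0x6417 = 0x0EA7B
  0xEA7B + 0x34D6 = 0x11F51 → wrap carry → 0x1F52
  0x1F52 + 0xA0F1 = 0x0C043
One's-complement sum = 0xC043.
Checksum = ~0xC043 & 0xFFFF = 0x3FBC.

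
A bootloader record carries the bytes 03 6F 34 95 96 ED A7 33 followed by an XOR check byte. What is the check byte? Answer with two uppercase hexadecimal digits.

22

XOR the bytes together:
  start with 0x03
  0x03 ⊕ 0x6F = 0x6C
  0x6C ⊕ 0x34 = 0x58
  0x58 ⊕ 0x95 = 0xCD
  0xCD ⊕ 0x96 = 0x5B
  0x5B ⊕ 0xED = 0xB6
  0xB6 ⊕ 0xA7 = 0x11
  0x11 ⊕ 0x33 = 0x22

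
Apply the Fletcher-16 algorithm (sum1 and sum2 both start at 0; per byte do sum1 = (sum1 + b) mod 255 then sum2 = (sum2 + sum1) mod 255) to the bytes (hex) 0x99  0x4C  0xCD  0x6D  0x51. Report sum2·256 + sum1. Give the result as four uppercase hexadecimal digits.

Running sums (mod 255):
  after byte 0 (0x99): sum1=153, sum2=153
  after byte 1 (0x4C): sum1=229, sum2=127
  after byte 2 (0xCD): sum1=179, sum2=51
  after byte 3 (0x6D): sum1=33, sum2=84
  after byte 4 (0x51): sum1=114, sum2=198
Checksum = sum2·256 + sum1 = 198·256 + 114 = 50802 = 0xC672.

C672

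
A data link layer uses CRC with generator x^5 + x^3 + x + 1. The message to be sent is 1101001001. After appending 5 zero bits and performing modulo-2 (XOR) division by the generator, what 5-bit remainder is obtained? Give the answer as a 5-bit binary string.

00010

Append 5 zeros: 110100100100000. Divide by 101011 (XOR where the leading bit is 1):
  pos 0: 110100 XOR 101011 = 011111
  pos 1: 111111 XOR 101011 = 010100
  pos 2: 101000 XOR 101011 = 000011
  pos 6: 110100 XOR 101011 = 011111
  pos 7: 111110 XOR 101011 = 010101
  pos 8: 101010 XOR 101011 = 000001
Remainder (last 5 bits) = 00010. This is the CRC / FCS.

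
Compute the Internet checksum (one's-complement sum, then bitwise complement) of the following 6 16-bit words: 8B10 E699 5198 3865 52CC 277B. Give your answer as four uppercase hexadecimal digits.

One's-complement addition (fold any carry out of bit 15 back into bit 0):
  0x8B10 + 0xE699 = 0x171A9 → wrap carry → 0x71AA
  0x71AA + 0x5198 = 0x0C342
  0xC342 + 0x3865 = 0x0FBA7
  0xFBA7 + 0x52CC = 0x14E73 → wrap carry → 0x4E74
  0x4E74 + 0x277B = 0x075EF
One's-complement sum = 0x75EF.
Checksum = ~0x75EF & 0xFFFF = 0x8A10.

8A10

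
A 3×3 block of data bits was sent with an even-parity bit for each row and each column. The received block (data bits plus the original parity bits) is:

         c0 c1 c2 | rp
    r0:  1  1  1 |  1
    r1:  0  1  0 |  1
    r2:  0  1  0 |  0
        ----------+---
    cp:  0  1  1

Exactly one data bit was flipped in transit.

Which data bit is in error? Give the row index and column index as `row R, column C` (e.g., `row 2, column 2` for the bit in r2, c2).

Recompute each row's even parity and compare to rp:
  r0: data parity 1, sent rp 1 → ok
  r1: data parity 1, sent rp 1 → ok
  r2: data parity 1, sent rp 0 → mismatch
Recompute each column's even parity and compare to cp:
  c0: data parity 1, sent cp 0 → mismatch
  c1: data parity 1, sent cp 1 → ok
  c2: data parity 1, sent cp 1 → ok
Exactly one row (r2) and one column (c0) fail → the flipped bit is at their intersection.

row 2, column 0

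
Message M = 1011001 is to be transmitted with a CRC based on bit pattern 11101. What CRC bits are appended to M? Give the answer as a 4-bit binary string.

Append 4 zeros: 10110010000. Divide by 11101 (XOR where the leading bit is 1):
  pos 0: 10110 XOR 11101 = 01011
  pos 1: 10110 XOR 11101 = 01011
  pos 2: 10111 XOR 11101 = 01010
  pos 3: 10100 XOR 11101 = 01001
  pos 4: 10010 XOR 11101 = 01111
  pos 5: 11110 XOR 11101 = 00011
Remainder (last 4 bits) = 0110. This is the CRC / FCS.

0110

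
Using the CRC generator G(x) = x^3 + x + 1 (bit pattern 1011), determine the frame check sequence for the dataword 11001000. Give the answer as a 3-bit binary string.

010

Append 3 zeros: 11001000000. Divide by 1011 (XOR where the leading bit is 1):
  pos 0: 1100 XOR 1011 = 0111
  pos 1: 1111 XOR 1011 = 0100
  pos 2: 1000 XOR 1011 = 0011
  pos 4: 1100 XOR 1011 = 0111
  pos 5: 1110 XOR 1011 = 0101
  pos 6: 1010 XOR 1011 = 0001
Remainder (last 3 bits) = 010. This is the CRC / FCS.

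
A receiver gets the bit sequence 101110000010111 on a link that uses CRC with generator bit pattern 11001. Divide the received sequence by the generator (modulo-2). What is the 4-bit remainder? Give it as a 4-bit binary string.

Modulo-2 division of 101110000010111 by 11001:
  pos 0: 10111 XOR 11001 = 01110
  pos 1: 11100 XOR 11001 = 00101
  pos 3: 10100 XOR 11001 = 01101
  pos 4: 11010 XOR 11001 = 00011
  pos 7: 11010 XOR 11001 = 00011
  pos 10: 11111 XOR 11001 = 00110
Remainder = 0110 (nonzero — an error is detected).

0110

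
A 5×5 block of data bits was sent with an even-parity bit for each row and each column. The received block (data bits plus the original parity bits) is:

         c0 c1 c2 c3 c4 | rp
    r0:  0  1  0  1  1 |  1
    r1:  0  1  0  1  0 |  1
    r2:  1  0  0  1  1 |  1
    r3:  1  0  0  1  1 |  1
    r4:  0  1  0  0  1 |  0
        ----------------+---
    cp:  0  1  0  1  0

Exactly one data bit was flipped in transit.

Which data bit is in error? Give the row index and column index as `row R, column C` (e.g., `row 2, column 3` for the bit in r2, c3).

Recompute each row's even parity and compare to rp:
  r0: data parity 1, sent rp 1 → ok
  r1: data parity 0, sent rp 1 → mismatch
  r2: data parity 1, sent rp 1 → ok
  r3: data parity 1, sent rp 1 → ok
  r4: data parity 0, sent rp 0 → ok
Recompute each column's even parity and compare to cp:
  c0: data parity 0, sent cp 0 → ok
  c1: data parity 1, sent cp 1 → ok
  c2: data parity 0, sent cp 0 → ok
  c3: data parity 0, sent cp 1 → mismatch
  c4: data parity 0, sent cp 0 → ok
Exactly one row (r1) and one column (c3) fail → the flipped bit is at their intersection.

row 1, column 3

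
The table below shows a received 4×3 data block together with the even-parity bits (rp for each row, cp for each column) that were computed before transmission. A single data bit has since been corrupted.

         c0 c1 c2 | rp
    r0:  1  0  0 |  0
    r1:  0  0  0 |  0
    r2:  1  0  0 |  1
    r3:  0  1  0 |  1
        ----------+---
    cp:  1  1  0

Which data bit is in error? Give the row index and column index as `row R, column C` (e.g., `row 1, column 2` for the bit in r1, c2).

row 0, column 0

Recompute each row's even parity and compare to rp:
  r0: data parity 1, sent rp 0 → mismatch
  r1: data parity 0, sent rp 0 → ok
  r2: data parity 1, sent rp 1 → ok
  r3: data parity 1, sent rp 1 → ok
Recompute each column's even parity and compare to cp:
  c0: data parity 0, sent cp 1 → mismatch
  c1: data parity 1, sent cp 1 → ok
  c2: data parity 0, sent cp 0 → ok
Exactly one row (r0) and one column (c0) fail → the flipped bit is at their intersection.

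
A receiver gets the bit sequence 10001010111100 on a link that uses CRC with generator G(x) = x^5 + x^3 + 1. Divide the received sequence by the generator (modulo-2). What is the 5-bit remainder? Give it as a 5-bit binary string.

Modulo-2 division of 10001010111100 by 101001:
  pos 0: 100010 XOR 101001 = 001011
  pos 2: 101110 XOR 101001 = 000111
  pos 5: 111111 XOR 101001 = 010110
  pos 6: 101101 XOR 101001 = 000100
Remainder = 10000 (nonzero — an error is detected).

10000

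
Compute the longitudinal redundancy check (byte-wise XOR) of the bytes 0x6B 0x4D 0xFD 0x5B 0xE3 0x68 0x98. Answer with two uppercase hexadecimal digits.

93

XOR the bytes together:
  start with 0x6B
  0x6B ⊕ 0x4D = 0x26
  0x26 ⊕ 0xFD = 0xDB
  0xDB ⊕ 0x5B = 0x80
  0x80 ⊕ 0xE3 = 0x63
  0x63 ⊕ 0x68 = 0x0B
  0x0B ⊕ 0x98 = 0x93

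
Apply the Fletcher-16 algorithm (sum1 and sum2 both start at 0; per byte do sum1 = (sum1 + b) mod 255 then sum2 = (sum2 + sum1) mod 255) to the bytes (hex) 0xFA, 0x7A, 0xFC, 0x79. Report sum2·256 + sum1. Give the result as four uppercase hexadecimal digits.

Running sums (mod 255):
  after byte 0 (0xFA): sum1=250, sum2=250
  after byte 1 (0x7A): sum1=117, sum2=112
  after byte 2 (0xFC): sum1=114, sum2=226
  after byte 3 (0x79): sum1=235, sum2=206
Checksum = sum2·256 + sum1 = 206·256 + 235 = 52971 = 0xCEEB.

CEEB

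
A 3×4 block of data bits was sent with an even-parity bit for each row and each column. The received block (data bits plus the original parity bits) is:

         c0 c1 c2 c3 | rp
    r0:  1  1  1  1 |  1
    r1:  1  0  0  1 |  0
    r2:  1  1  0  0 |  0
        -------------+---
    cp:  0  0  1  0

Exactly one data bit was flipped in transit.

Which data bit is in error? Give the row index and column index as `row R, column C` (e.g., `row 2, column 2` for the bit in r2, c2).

row 0, column 0

Recompute each row's even parity and compare to rp:
  r0: data parity 0, sent rp 1 → mismatch
  r1: data parity 0, sent rp 0 → ok
  r2: data parity 0, sent rp 0 → ok
Recompute each column's even parity and compare to cp:
  c0: data parity 1, sent cp 0 → mismatch
  c1: data parity 0, sent cp 0 → ok
  c2: data parity 1, sent cp 1 → ok
  c3: data parity 0, sent cp 0 → ok
Exactly one row (r0) and one column (c0) fail → the flipped bit is at their intersection.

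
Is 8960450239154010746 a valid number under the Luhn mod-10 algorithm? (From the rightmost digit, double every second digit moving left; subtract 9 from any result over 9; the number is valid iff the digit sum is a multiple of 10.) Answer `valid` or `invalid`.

From the right, keep odd positions and double even positions (subtract 9 from any doubled value over 9):
  doubled (positions 2,4,...): 8 0 0 1 9 4 1 0 9 → sum 32
  kept (positions 1,3,...): 6 7 1 4 1 3 0 4 6 8 → sum 40
Total = 72.
72 mod 10 = 2, so the number is invalid.

invalid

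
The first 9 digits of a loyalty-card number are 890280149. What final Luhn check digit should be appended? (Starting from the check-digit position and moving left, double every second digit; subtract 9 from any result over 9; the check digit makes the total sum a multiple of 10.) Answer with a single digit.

0

Partial digits right→left: 9 4 1 0 8 2 0 9 8
Double every second digit counting from the check-digit position (so the 1st, 3rd, 5th, ... of the partial from the right).
  doubled (with −9 where >9): 9 2 7 0 7 → sum 25
  kept as-is: 4 0 2 9 → sum 15
Total = 25 + 15 = 40.
Check digit = (10 − (40 mod 10)) mod 10 = 0.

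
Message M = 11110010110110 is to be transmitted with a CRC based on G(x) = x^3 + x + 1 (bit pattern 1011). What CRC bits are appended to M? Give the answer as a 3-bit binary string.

Append 3 zeros: 11110010110110000. Divide by 1011 (XOR where the leading bit is 1):
  pos 0: 1111 XOR 1011 = 0100
  pos 1: 1000 XOR 1011 = 0011
  pos 3: 1101 XOR 1011 = 0110
  pos 4: 1100 XOR 1011 = 0111
  pos 5: 1111 XOR 1011 = 0100
  pos 6: 1001 XOR 1011 = 0010
  pos 8: 1001 XOR 1011 = 0010
  pos 10: 1010 XOR 1011 = 0001
  pos 13: 1000 XOR 1011 = 0011
Remainder (last 3 bits) = 011. This is the CRC / FCS.

011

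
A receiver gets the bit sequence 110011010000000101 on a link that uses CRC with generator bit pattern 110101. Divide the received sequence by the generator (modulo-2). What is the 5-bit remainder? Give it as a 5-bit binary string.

10101

Modulo-2 division of 110011010000000101 by 110101:
  pos 0: 110011 XOR 110101 = 000110
  pos 3: 110010 XOR 110101 = 000111
  pos 6: 111000 XOR 110101 = 001101
  pos 8: 110100 XOR 110101 = 000001
Remainder = 10101 (nonzero — an error is detected).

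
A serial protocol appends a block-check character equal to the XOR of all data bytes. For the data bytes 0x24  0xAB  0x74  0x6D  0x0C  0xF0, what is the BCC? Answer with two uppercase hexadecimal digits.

XOR the bytes together:
  start with 0x24
  0x24 ⊕ 0xAB = 0x8F
  0x8F ⊕ 0x74 = 0xFB
  0xFB ⊕ 0x6D = 0x96
  0x96 ⊕ 0x0C = 0x9A
  0x9A ⊕ 0xF0 = 0x6A

6A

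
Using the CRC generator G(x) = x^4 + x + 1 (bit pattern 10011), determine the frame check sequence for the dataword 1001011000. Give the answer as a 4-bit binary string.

Append 4 zeros: 10010110000000. Divide by 10011 (XOR where the leading bit is 1):
  pos 0: 10010 XOR 10011 = 00001
  pos 4: 11100 XOR 10011 = 01111
  pos 5: 11110 XOR 10011 = 01101
  pos 6: 11010 XOR 10011 = 01001
  pos 7: 10010 XOR 10011 = 00001
Remainder (last 4 bits) = 0100. This is the CRC / FCS.

0100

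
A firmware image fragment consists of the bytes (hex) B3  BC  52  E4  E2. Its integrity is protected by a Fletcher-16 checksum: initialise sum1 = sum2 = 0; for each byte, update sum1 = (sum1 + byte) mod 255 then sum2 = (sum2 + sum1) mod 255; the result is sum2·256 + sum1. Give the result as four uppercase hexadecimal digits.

198A

Running sums (mod 255):
  after byte 0 (B3): sum1=179, sum2=179
  after byte 1 (BC): sum1=112, sum2=36
  after byte 2 (52): sum1=194, sum2=230
  after byte 3 (E4): sum1=167, sum2=142
  after byte 4 (E2): sum1=138, sum2=25
Checksum = sum2·256 + sum1 = 25·256 + 138 = 6538 = 0x198A.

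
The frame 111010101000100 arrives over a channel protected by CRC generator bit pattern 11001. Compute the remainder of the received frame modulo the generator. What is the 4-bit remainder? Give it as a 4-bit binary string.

Modulo-2 division of 111010101000100 by 11001:
  pos 0: 11101 XOR 11001 = 00100
  pos 2: 10001 XOR 11001 = 01000
  pos 3: 10000 XOR 11001 = 01001
  pos 4: 10011 XOR 11001 = 01010
  pos 5: 10100 XOR 11001 = 01101
  pos 6: 11010 XOR 11001 = 00011
  pos 9: 11010 XOR 11001 = 00011
Remainder = 0110 (nonzero — an error is detected).

0110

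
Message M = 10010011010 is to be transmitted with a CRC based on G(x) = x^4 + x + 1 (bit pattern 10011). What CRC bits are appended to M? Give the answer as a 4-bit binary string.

Append 4 zeros: 100100110100000. Divide by 10011 (XOR where the leading bit is 1):
  pos 0: 10010 XOR 10011 = 00001
  pos 4: 10110 XOR 10011 = 00101
  pos 6: 10110 XOR 10011 = 00101
  pos 8: 10100 XOR 10011 = 00111
  pos 10: 11100 XOR 10011 = 01111
Remainder (last 4 bits) = 1111. This is the CRC / FCS.

1111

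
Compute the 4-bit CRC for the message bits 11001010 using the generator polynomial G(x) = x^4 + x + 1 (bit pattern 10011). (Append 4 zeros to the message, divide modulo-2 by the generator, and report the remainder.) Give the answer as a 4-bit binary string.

Append 4 zeros: 110010100000. Divide by 10011 (XOR where the leading bit is 1):
  pos 0: 11001 XOR 10011 = 01010
  pos 1: 10100 XOR 10011 = 00111
  pos 3: 11110 XOR 10011 = 01101
  pos 4: 11010 XOR 10011 = 01001
  pos 5: 10010 XOR 10011 = 00001
Remainder (last 4 bits) = 0100. This is the CRC / FCS.

0100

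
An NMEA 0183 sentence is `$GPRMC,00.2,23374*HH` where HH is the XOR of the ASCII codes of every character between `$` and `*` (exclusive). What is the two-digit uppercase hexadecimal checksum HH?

XOR the ASCII codes of the payload characters:
  'G' = 0x47 → acc = 0x47
  'P' = 0x50 → acc = 0x17
  'R' = 0x52 → acc = 0x45
  'M' = 0x4D → acc = 0x08
  'C' = 0x43 → acc = 0x4B
  ',' = 0x2C → acc = 0x67
  '0' = 0x30 → acc = 0x57
  '0' = 0x30 → acc = 0x67
  '.' = 0x2E → acc = 0x49
  '2' = 0x32 → acc = 0x7B
  ',' = 0x2C → acc = 0x57
  '2' = 0x32 → acc = 0x65
  '3' = 0x33 → acc = 0x56
  '3' = 0x33 → acc = 0x65
  '7' = 0x37 → acc = 0x52
  '4' = 0x34 → acc = 0x66
Checksum = 0x66.

66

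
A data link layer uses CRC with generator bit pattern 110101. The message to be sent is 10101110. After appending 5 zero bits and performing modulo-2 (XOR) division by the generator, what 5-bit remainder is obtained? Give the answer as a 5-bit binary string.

Append 5 zeros: 1010111000000. Divide by 110101 (XOR where the leading bit is 1):
  pos 0: 101011 XOR 110101 = 011110
  pos 1: 111101 XOR 110101 = 001000
  pos 3: 100000 XOR 110101 = 010101
  pos 4: 101010 XOR 110101 = 011111
  pos 5: 111110 XOR 110101 = 001011
  pos 7: 101100 XOR 110101 = 011001
Remainder (last 5 bits) = 11001. This is the CRC / FCS.

11001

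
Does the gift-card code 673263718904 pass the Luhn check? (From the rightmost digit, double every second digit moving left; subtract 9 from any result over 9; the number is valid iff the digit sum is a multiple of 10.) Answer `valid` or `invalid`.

From the right, keep odd positions and double even positions (subtract 9 from any doubled value over 9):
  doubled (positions 2,4,...): 0 7 5 3 6 3 → sum 24
  kept (positions 1,3,...): 4 9 1 3 2 7 → sum 26
Total = 50.
50 mod 10 = 0, so the number is valid.

valid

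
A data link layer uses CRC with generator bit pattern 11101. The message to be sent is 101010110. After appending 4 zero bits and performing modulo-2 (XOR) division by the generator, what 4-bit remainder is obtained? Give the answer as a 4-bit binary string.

0100

Append 4 zeros: 1010101100000. Divide by 11101 (XOR where the leading bit is 1):
  pos 0: 10101 XOR 11101 = 01000
  pos 1: 10000 XOR 11101 = 01101
  pos 2: 11011 XOR 11101 = 00110
  pos 4: 11010 XOR 11101 = 00111
  pos 6: 11100 XOR 11101 = 00001
Remainder (last 4 bits) = 0100. This is the CRC / FCS.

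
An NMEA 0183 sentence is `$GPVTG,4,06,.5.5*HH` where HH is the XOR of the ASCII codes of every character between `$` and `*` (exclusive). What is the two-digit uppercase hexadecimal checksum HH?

XOR the ASCII codes of the payload characters:
  'G' = 0x47 → acc = 0x47
  'P' = 0x50 → acc = 0x17
  'V' = 0x56 → acc = 0x41
  'T' = 0x54 → acc = 0x15
  'G' = 0x47 → acc = 0x52
  ',' = 0x2C → acc = 0x7E
  '4' = 0x34 → acc = 0x4A
  ',' = 0x2C → acc = 0x66
  '0' = 0x30 → acc = 0x56
  '6' = 0x36 → acc = 0x60
  ',' = 0x2C → acc = 0x4C
  '.' = 0x2E → acc = 0x62
  '5' = 0x35 → acc = 0x57
  '.' = 0x2E → acc = 0x79
  '5' = 0x35 → acc = 0x4C
Checksum = 0x4C.

4C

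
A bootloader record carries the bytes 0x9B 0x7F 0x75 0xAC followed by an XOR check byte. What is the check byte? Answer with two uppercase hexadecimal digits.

3D

XOR the bytes together:
  start with 0x9B
  0x9B ⊕ 0x7F = 0xE4
  0xE4 ⊕ 0x75 = 0x91
  0x91 ⊕ 0xAC = 0x3D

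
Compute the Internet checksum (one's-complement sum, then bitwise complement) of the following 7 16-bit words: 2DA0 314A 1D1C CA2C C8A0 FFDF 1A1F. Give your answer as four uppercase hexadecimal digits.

One's-complement addition (fold any carry out of bit 15 back into bit 0):
  0x2DA0 + 0x314A = 0x05EEA
  0x5EEA + 0x1D1C = 0x07C06
  0x7C06 + 0xCA2C = 0x14632 → wrap carry → 0x4633
  0x4633 + 0xC8A0 = 0x10ED3 → wrap carry → 0x0ED4
  0x0ED4 + 0xFFDF = 0x10EB3 → wrap carry → 0x0EB4
  0x0EB4 + 0x1A1F = 0x028D3
One's-complement sum = 0x28D3.
Checksum = ~0x28D3 & 0xFFFF = 0xD72C.

D72C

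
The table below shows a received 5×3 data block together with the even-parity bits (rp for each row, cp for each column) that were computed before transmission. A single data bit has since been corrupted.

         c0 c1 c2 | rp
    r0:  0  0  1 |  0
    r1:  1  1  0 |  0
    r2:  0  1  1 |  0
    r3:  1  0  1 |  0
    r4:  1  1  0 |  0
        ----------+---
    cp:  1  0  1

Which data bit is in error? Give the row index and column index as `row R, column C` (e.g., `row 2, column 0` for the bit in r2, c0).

row 0, column 1

Recompute each row's even parity and compare to rp:
  r0: data parity 1, sent rp 0 → mismatch
  r1: data parity 0, sent rp 0 → ok
  r2: data parity 0, sent rp 0 → ok
  r3: data parity 0, sent rp 0 → ok
  r4: data parity 0, sent rp 0 → ok
Recompute each column's even parity and compare to cp:
  c0: data parity 1, sent cp 1 → ok
  c1: data parity 1, sent cp 0 → mismatch
  c2: data parity 1, sent cp 1 → ok
Exactly one row (r0) and one column (c1) fail → the flipped bit is at their intersection.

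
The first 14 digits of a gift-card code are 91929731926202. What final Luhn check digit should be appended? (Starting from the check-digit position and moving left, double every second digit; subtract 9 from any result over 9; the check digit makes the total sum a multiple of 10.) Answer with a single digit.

0

Partial digits right→left: 2 0 2 6 2 9 1 3 7 9 2 9 1 9
Double every second digit counting from the check-digit position (so the 1st, 3rd, 5th, ... of the partial from the right).
  doubled (with −9 where >9): 4 4 4 2 5 4 2 → sum 25
  kept as-is: 0 6 9 3 9 9 9 → sum 45
Total = 25 + 45 = 70.
Check digit = (10 − (70 mod 10)) mod 10 = 0.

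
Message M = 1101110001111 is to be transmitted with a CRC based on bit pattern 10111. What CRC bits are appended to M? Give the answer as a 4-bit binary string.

0111

Append 4 zeros: 11011100011110000. Divide by 10111 (XOR where the leading bit is 1):
  pos 0: 11011 XOR 10111 = 01100
  pos 1: 11001 XOR 10111 = 01110
  pos 2: 11100 XOR 10111 = 01011
  pos 3: 10110 XOR 10111 = 00001
  pos 7: 10111 XOR 10111 = 00000
  pos 12: 10000 XOR 10111 = 00111
Remainder (last 4 bits) = 0111. This is the CRC / FCS.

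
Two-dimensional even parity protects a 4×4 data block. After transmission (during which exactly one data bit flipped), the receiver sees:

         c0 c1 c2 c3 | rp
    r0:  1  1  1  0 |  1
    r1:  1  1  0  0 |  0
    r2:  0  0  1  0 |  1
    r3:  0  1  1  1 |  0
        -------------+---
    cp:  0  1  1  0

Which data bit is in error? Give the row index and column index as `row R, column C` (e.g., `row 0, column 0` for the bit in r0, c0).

Recompute each row's even parity and compare to rp:
  r0: data parity 1, sent rp 1 → ok
  r1: data parity 0, sent rp 0 → ok
  r2: data parity 1, sent rp 1 → ok
  r3: data parity 1, sent rp 0 → mismatch
Recompute each column's even parity and compare to cp:
  c0: data parity 0, sent cp 0 → ok
  c1: data parity 1, sent cp 1 → ok
  c2: data parity 1, sent cp 1 → ok
  c3: data parity 1, sent cp 0 → mismatch
Exactly one row (r3) and one column (c3) fail → the flipped bit is at their intersection.

row 3, column 3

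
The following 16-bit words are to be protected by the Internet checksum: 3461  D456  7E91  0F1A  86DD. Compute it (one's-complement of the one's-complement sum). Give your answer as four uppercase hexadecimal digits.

E2BE

One's-complement addition (fold any carry out of bit 15 back into bit 0):
  0x3461 + 0xD456 = 0x108B7 → wrap carry → 0x08B8
  0x08B8 + 0x7E91 = 0x08749
  0x8749 + 0x0F1A = 0x09663
  0x9663 + 0x86DD = 0x11D40 → wrap carry → 0x1D41
One's-complement sum = 0x1D41.
Checksum = ~0x1D41 & 0xFFFF = 0xE2BE.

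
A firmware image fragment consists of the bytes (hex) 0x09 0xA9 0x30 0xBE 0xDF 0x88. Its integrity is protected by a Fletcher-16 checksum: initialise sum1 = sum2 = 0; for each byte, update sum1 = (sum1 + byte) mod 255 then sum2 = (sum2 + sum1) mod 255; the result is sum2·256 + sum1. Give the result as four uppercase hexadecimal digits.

Running sums (mod 255):
  after byte 0 (0x09): sum1=9, sum2=9
  after byte 1 (0xA9): sum1=178, sum2=187
  after byte 2 (0x30): sum1=226, sum2=158
  after byte 3 (0xBE): sum1=161, sum2=64
  after byte 4 (0xDF): sum1=129, sum2=193
  after byte 5 (0x88): sum1=10, sum2=203
Checksum = sum2·256 + sum1 = 203·256 + 10 = 51978 = 0xCB0A.

CB0A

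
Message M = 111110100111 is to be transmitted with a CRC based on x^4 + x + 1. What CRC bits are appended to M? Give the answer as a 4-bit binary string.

0111

Append 4 zeros: 1111101001110000. Divide by 10011 (XOR where the leading bit is 1):
  pos 0: 11111 XOR 10011 = 01100
  pos 1: 11000 XOR 10011 = 01011
  pos 2: 10111 XOR 10011 = 00100
  pos 4: 10000 XOR 10011 = 00011
  pos 7: 11111 XOR 10011 = 01100
  pos 8: 11000 XOR 10011 = 01011
  pos 9: 10110 XOR 10011 = 00101
  pos 11: 10100 XOR 10011 = 00111
Remainder (last 4 bits) = 0111. This is the CRC / FCS.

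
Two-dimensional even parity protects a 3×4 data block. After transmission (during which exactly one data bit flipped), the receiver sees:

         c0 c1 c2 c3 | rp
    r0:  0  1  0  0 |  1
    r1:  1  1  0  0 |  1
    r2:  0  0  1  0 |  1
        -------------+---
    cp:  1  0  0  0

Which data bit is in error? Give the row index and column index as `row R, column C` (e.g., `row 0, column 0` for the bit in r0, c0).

Recompute each row's even parity and compare to rp:
  r0: data parity 1, sent rp 1 → ok
  r1: data parity 0, sent rp 1 → mismatch
  r2: data parity 1, sent rp 1 → ok
Recompute each column's even parity and compare to cp:
  c0: data parity 1, sent cp 1 → ok
  c1: data parity 0, sent cp 0 → ok
  c2: data parity 1, sent cp 0 → mismatch
  c3: data parity 0, sent cp 0 → ok
Exactly one row (r1) and one column (c2) fail → the flipped bit is at their intersection.

row 1, column 2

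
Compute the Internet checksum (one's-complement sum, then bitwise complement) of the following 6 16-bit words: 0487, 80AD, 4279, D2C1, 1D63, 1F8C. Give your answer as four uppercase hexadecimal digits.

One's-complement addition (fold any carry out of bit 15 back into bit 0):
  0x0487 + 0x80AD = 0x08534
  0x8534 + 0x4279 = 0x0C7AD
  0xC7AD + 0xD2C1 = 0x19A6E → wrap carry → 0x9A6F
  0x9A6F + 0x1D63 = 0x0B7D2
  0xB7D2 + 0x1F8C = 0x0D75E
One's-complement sum = 0xD75E.
Checksum = ~0xD75E & 0xFFFF = 0x28A1.

28A1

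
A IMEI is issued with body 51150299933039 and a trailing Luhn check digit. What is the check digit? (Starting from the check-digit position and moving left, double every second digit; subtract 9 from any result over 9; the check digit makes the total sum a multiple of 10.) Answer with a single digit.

9

Partial digits right→left: 9 3 0 3 3 9 9 9 2 0 5 1 1 5
Double every second digit counting from the check-digit position (so the 1st, 3rd, 5th, ... of the partial from the right).
  doubled (with −9 where >9): 9 0 6 9 4 1 2 → sum 31
  kept as-is: 3 3 9 9 0 1 5 → sum 30
Total = 31 + 30 = 61.
Check digit = (10 − (61 mod 10)) mod 10 = 9.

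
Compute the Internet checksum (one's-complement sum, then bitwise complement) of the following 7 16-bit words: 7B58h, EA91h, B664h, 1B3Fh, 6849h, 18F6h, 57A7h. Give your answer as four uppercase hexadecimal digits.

One's-complement addition (fold any carry out of bit 15 back into bit 0):
  0x7B58 + 0xEA91 = 0x165E9 → wrap carry → 0x65EA
  0x65EA + 0xB664 = 0x11C4E → wrap carry → 0x1C4F
  0x1C4F + 0x1B3F = 0x0378E
  0x378E + 0x6849 = 0x09FD7
  0x9FD7 + 0x18F6 = 0x0B8CD
  0xB8CD + 0x57A7 = 0x11074 → wrap carry → 0x1075
One's-complement sum = 0x1075.
Checksum = ~0x1075 & 0xFFFF = 0xEF8A.

EF8A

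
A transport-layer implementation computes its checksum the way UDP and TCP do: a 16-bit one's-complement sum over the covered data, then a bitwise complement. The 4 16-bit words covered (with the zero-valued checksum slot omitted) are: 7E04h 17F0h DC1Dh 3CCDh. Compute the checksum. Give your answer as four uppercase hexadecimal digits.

One's-complement addition (fold any carry out of bit 15 back into bit 0):
  0x7E04 + 0x17F0 = 0x095F4
  0x95F4 + 0xDC1D = 0x17211 → wrap carry → 0x7212
  0x7212 + 0x3CCD = 0x0AEDF
One's-complement sum = 0xAEDF.
Checksum = ~0xAEDF & 0xFFFF = 0x5120.

5120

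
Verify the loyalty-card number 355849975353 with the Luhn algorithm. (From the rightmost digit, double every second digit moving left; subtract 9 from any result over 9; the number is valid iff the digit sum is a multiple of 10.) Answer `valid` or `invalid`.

invalid

From the right, keep odd positions and double even positions (subtract 9 from any doubled value over 9):
  doubled (positions 2,4,...): 1 1 9 8 1 6 → sum 26
  kept (positions 1,3,...): 3 3 7 9 8 5 → sum 35
Total = 61.
61 mod 10 = 1, so the number is invalid.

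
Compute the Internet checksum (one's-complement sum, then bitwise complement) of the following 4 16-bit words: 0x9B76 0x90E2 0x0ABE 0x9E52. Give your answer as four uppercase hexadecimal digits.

2A96

One's-complement addition (fold any carry out of bit 15 back into bit 0):
  0x9B76 + 0x90E2 = 0x12C58 → wrap carry → 0x2C59
  0x2C59 + 0x0ABE = 0x03717
  0x3717 + 0x9E52 = 0x0D569
One's-complement sum = 0xD569.
Checksum = ~0xD569 & 0xFFFF = 0x2A96.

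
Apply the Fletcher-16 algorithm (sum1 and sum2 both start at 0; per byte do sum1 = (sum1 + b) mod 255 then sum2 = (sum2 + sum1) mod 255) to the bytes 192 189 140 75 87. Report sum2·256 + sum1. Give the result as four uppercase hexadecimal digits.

4EAD

Running sums (mod 255):
  after byte 0 (192): sum1=192, sum2=192
  after byte 1 (189): sum1=126, sum2=63
  after byte 2 (140): sum1=11, sum2=74
  after byte 3 (75): sum1=86, sum2=160
  after byte 4 (87): sum1=173, sum2=78
Checksum = sum2·256 + sum1 = 78·256 + 173 = 20141 = 0x4EAD.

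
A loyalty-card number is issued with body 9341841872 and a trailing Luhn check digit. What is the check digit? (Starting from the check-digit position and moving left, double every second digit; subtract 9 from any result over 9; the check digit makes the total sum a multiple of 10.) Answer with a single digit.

4

Partial digits right→left: 2 7 8 1 4 8 1 4 3 9
Double every second digit counting from the check-digit position (so the 1st, 3rd, 5th, ... of the partial from the right).
  doubled (with −9 where >9): 4 7 8 2 6 → sum 27
  kept as-is: 7 1 8 4 9 → sum 29
Total = 27 + 29 = 56.
Check digit = (10 − (56 mod 10)) mod 10 = 4.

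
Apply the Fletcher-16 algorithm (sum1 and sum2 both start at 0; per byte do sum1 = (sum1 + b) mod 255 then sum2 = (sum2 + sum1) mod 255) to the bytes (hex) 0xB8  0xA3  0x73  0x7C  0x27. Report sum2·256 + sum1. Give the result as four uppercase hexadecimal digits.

Running sums (mod 255):
  after byte 0 (0xB8): sum1=184, sum2=184
  after byte 1 (0xA3): sum1=92, sum2=21
  after byte 2 (0x73): sum1=207, sum2=228
  after byte 3 (0x7C): sum1=76, sum2=49
  after byte 4 (0x27): sum1=115, sum2=164
Checksum = sum2·256 + sum1 = 164·256 + 115 = 42099 = 0xA473.

A473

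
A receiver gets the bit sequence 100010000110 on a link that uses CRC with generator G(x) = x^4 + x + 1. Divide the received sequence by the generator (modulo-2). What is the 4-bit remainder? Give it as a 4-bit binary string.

Modulo-2 division of 100010000110 by 10011:
  pos 0: 10001 XOR 10011 = 00010
  pos 3: 10000 XOR 10011 = 00011
  pos 6: 11011 XOR 10011 = 01000
  pos 7: 10000 XOR 10011 = 00011
Remainder = 0011 (nonzero — an error is detected).

0011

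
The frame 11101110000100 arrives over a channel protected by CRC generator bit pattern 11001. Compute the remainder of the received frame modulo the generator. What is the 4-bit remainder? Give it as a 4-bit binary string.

Modulo-2 division of 11101110000100 by 11001:
  pos 0: 11101 XOR 11001 = 00100
  pos 2: 10011 XOR 11001 = 01010
  pos 3: 10100 XOR 11001 = 01101
  pos 4: 11010 XOR 11001 = 00011
  pos 7: 11001 XOR 11001 = 00000
Remainder = 0000 (zero — the frame passes the CRC check).

0000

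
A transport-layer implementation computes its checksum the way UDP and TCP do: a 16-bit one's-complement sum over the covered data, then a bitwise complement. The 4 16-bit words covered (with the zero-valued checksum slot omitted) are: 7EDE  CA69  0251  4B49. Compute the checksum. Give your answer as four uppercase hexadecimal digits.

691D

One's-complement addition (fold any carry out of bit 15 back into bit 0):
  0x7EDE + 0xCA69 = 0x14947 → wrap carry → 0x4948
  0x4948 + 0x0251 = 0x04B99
  0x4B99 + 0x4B49 = 0x096E2
One's-complement sum = 0x96E2.
Checksum = ~0x96E2 & 0xFFFF = 0x691D.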